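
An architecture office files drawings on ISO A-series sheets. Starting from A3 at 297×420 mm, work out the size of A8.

A4: ⌊420/2⌋ × 297 = 210 × 297 mm
A5: ⌊297/2⌋ × 210 = 148 × 210 mm
A6: ⌊210/2⌋ × 148 = 105 × 148 mm
A7: ⌊148/2⌋ × 105 = 74 × 105 mm
A8: ⌊105/2⌋ × 74 = 52 × 74 mm

52 × 74 mm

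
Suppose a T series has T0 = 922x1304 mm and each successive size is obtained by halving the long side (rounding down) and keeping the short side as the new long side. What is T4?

230 × 326 mm

T1: ⌊1304/2⌋ × 922 = 652 × 922 mm
T2: ⌊922/2⌋ × 652 = 461 × 652 mm
T3: ⌊652/2⌋ × 461 = 326 × 461 mm
T4: ⌊461/2⌋ × 326 = 230 × 326 mm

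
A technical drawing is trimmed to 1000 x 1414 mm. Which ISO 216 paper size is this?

B0 (1000 × 1414 mm)

Aspect ratio 1414/1000 ≈ 1.414 — close to the ISO √2 ≈ 1.414.
In the B-series (B0 = 1000 × 1414 mm): B0 = 1000 × 1414 mm.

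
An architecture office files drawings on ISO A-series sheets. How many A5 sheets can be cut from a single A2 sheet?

8

A2 = 420 × 594 mm; A5 = 148 × 210 mm.
Each halving step doubles the count; 3 steps from A2 to A5.
2^3 = 8.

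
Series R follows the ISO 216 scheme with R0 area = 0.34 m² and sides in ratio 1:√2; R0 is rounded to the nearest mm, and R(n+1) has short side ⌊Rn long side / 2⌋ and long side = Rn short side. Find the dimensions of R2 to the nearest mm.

Let R0's short side be w mm. w · w√2 = 0.34 m² = 340,000 mm², so w ≈ 490.3 mm and w√2 ≈ 693.4 mm → R0 = 490 × 693 mm.
R1: ⌊693/2⌋ × 490 = 346 × 490 mm
R2: ⌊490/2⌋ × 346 = 245 × 346 mm

245 × 346 mm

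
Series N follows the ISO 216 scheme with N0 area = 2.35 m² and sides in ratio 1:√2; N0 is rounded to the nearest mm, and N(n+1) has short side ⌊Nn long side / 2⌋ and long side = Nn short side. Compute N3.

455 × 644 mm

Let N0's short side be w mm. w · w√2 = 2.35 m² = 2,350,000 mm², so w ≈ 1289.1 mm and w√2 ≈ 1823.0 mm → N0 = 1289 × 1823 mm.
N1: ⌊1823/2⌋ × 1289 = 911 × 1289 mm
N2: ⌊1289/2⌋ × 911 = 644 × 911 mm
N3: ⌊911/2⌋ × 644 = 455 × 644 mm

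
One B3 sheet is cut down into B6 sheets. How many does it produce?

8

Each ISO step halves the sheet: 1 × B3 → 2 × B4 → 4 × B5 → 8 × B6
From B3 to B6 is 3 halving steps: 2^3 = 8.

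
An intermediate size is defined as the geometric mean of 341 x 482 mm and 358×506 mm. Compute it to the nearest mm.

349 × 494 mm

Short side: √(341 · 358) = √122078 ≈ 349.4 → 349 mm
Long side: √(482 · 506) = √243892 ≈ 493.9 → 494 mm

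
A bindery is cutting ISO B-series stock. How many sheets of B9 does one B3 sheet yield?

64

B3 = 353 × 500 mm; B9 = 44 × 62 mm.
Each halving step doubles the count; 6 steps from B3 to B9.
2^6 = 64.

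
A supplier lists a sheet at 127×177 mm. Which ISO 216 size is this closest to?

Aspect ratio 177/127 ≈ 1.394 (ISO target is √2 ≈ 1.414).
In the B-series (B0 = 1000 × 1414 mm): B6 = 125 × 176 mm.
Off by 3 mm total — nearest standard size.

B6 (125 × 176 mm)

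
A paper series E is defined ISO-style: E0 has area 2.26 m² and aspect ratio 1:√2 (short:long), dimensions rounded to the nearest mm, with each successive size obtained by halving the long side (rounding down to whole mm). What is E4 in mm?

Let E0's short side be w mm. w · w√2 = 2.26 m² = 2,260,000 mm², so w ≈ 1264.1 mm and w√2 ≈ 1787.8 mm → E0 = 1264 × 1788 mm.
E1: ⌊1788/2⌋ × 1264 = 894 × 1264 mm
E2: ⌊1264/2⌋ × 894 = 632 × 894 mm
E3: ⌊894/2⌋ × 632 = 447 × 632 mm
E4: ⌊632/2⌋ × 447 = 316 × 447 mm

316 × 447 mm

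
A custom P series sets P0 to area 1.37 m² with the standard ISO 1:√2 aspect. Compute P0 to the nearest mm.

Let the short side be w mm. Then w · w√2 = 1.37 m² = 1,370,000 mm².
w² = 1,370,000/√2, so w ≈ 984.2 mm; long side = w√2 ≈ 1391.9 mm.

984 × 1392 mm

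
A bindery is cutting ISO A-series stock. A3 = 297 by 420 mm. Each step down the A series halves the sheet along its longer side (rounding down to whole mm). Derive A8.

A4: ⌊420/2⌋ × 297 = 210 × 297 mm
A5: ⌊297/2⌋ × 210 = 148 × 210 mm
A6: ⌊210/2⌋ × 148 = 105 × 148 mm
A7: ⌊148/2⌋ × 105 = 74 × 105 mm
A8: ⌊105/2⌋ × 74 = 52 × 74 mm

52 × 74 mm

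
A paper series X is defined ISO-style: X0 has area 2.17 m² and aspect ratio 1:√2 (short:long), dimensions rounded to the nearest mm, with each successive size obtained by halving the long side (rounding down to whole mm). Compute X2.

Let X0's short side be w mm. w · w√2 = 2.17 m² = 2,170,000 mm², so w ≈ 1238.7 mm and w√2 ≈ 1751.8 mm → X0 = 1239 × 1752 mm.
X1: ⌊1752/2⌋ × 1239 = 876 × 1239 mm
X2: ⌊1239/2⌋ × 876 = 619 × 876 mm

619 × 876 mm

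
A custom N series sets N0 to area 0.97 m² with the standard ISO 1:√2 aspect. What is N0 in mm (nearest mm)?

Let the short side be w mm. Then w · w√2 = 0.97 m² = 970,000 mm².
w² = 970,000/√2, so w ≈ 828.2 mm; long side = w√2 ≈ 1171.2 mm.

828 × 1171 mm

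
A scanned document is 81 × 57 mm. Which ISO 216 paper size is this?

Aspect ratio 81/57 ≈ 1.421 — close to the ISO √2 ≈ 1.414.
In the C-series (envelope sizes, between A and B): C8 = 57 × 81 mm.

C8 (57 × 81 mm)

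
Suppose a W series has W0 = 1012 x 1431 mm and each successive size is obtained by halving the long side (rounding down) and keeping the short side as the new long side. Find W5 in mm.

W1 = 715 × 1012 mm (from W0 by 1 halving).
W2: ⌊1012/2⌋ × 715 = 506 × 715 mm
W3: ⌊715/2⌋ × 506 = 357 × 506 mm
W4: ⌊506/2⌋ × 357 = 253 × 357 mm
W5: ⌊357/2⌋ × 253 = 178 × 253 mm

178 × 253 mm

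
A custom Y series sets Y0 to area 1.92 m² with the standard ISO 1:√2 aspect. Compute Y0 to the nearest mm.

Let the short side be w mm. Then w · w√2 = 1.92 m² = 1,920,000 mm².
w² = 1,920,000/√2, so w ≈ 1165.2 mm; long side = w√2 ≈ 1647.8 mm.

1165 × 1648 mm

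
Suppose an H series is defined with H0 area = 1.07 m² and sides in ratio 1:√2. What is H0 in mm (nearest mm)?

870 × 1230 mm

Let the short side be w mm. Then w · w√2 = 1.07 m² = 1,070,000 mm².
w² = 1,070,000/√2, so w ≈ 869.8 mm; long side = w√2 ≈ 1230.1 mm.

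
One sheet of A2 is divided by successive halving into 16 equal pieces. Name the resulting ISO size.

16 = 2^4, so 4 halving steps.
A2 → A3 → … → A6 after 4 steps.

A6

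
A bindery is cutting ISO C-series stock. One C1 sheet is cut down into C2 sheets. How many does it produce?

C1 = 648 × 917 mm; C2 = 458 × 648 mm.
Each halving step doubles the count; 1 step from C1 to C2.
2^1 = 2.

2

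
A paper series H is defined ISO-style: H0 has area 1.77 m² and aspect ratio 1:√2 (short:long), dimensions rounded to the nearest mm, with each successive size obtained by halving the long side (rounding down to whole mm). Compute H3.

Let H0's short side be w mm. w · w√2 = 1.77 m² = 1,770,000 mm², so w ≈ 1118.7 mm and w√2 ≈ 1582.1 mm → H0 = 1119 × 1582 mm.
H1: ⌊1582/2⌋ × 1119 = 791 × 1119 mm
H2: ⌊1119/2⌋ × 791 = 559 × 791 mm
H3: ⌊791/2⌋ × 559 = 395 × 559 mm

395 × 559 mm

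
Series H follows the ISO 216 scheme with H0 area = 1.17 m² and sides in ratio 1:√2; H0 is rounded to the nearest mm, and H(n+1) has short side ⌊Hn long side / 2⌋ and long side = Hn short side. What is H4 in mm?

227 × 321 mm

Let H0's short side be w mm. w · w√2 = 1.17 m² = 1,170,000 mm², so w ≈ 909.6 mm and w√2 ≈ 1286.3 mm → H0 = 910 × 1286 mm.
H1: ⌊1286/2⌋ × 910 = 643 × 910 mm
H2: ⌊910/2⌋ × 643 = 455 × 643 mm
H3: ⌊643/2⌋ × 455 = 321 × 455 mm
H4: ⌊455/2⌋ × 321 = 227 × 321 mm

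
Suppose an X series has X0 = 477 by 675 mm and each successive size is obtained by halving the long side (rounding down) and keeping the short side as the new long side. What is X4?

X1: ⌊675/2⌋ × 477 = 337 × 477 mm
X2: ⌊477/2⌋ × 337 = 238 × 337 mm
X3: ⌊337/2⌋ × 238 = 168 × 238 mm
X4: ⌊238/2⌋ × 168 = 119 × 168 mm

119 × 168 mm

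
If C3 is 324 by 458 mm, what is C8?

C4: ⌊458/2⌋ × 324 = 229 × 324 mm
C5: ⌊324/2⌋ × 229 = 162 × 229 mm
C6: ⌊229/2⌋ × 162 = 114 × 162 mm
C7: ⌊162/2⌋ × 114 = 81 × 114 mm
C8: ⌊114/2⌋ × 81 = 57 × 81 mm

57 × 81 mm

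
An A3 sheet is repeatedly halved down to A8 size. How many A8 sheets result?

32

Each ISO step halves the sheet: 1 × A3 → 2 × A4 → 4 × A5 → 8 × A6 → …
From A3 to A8 is 5 halving steps: 2^5 = 32.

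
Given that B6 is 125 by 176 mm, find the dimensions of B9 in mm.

44 × 62 mm

B7: ⌊176/2⌋ × 125 = 88 × 125 mm
B8: ⌊125/2⌋ × 88 = 62 × 88 mm
B9: ⌊88/2⌋ × 62 = 44 × 62 mm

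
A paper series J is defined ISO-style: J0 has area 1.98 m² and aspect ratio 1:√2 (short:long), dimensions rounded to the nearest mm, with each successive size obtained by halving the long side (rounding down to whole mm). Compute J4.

295 × 418 mm

Let J0's short side be w mm. w · w√2 = 1.98 m² = 1,980,000 mm², so w ≈ 1183.2 mm and w√2 ≈ 1673.4 mm → J0 = 1183 × 1673 mm.
J1: ⌊1673/2⌋ × 1183 = 836 × 1183 mm
J2: ⌊1183/2⌋ × 836 = 591 × 836 mm
J3: ⌊836/2⌋ × 591 = 418 × 591 mm
J4: ⌊591/2⌋ × 418 = 295 × 418 mm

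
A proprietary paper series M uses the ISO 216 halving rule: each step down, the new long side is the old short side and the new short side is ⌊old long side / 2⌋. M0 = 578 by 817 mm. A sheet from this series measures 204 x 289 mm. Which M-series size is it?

M3

M0: 578 × 817 mm
M1: 408 × 578 mm
M2: 289 × 408 mm
M3: 204 × 289 mm
M4: 144 × 204 mm
→ matches M3.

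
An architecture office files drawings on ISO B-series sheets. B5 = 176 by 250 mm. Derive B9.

44 × 62 mm

B6: ⌊250/2⌋ × 176 = 125 × 176 mm
B7: ⌊176/2⌋ × 125 = 88 × 125 mm
B8: ⌊125/2⌋ × 88 = 62 × 88 mm
B9: ⌊88/2⌋ × 62 = 44 × 62 mm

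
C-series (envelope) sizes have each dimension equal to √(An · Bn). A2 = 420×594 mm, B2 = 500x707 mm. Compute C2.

Short side: √(420 · 500) = √210000 ≈ 458.3 → 458 mm
Long side: √(594 · 707) = √419958 ≈ 648.0 → 648 mm

458 × 648 mm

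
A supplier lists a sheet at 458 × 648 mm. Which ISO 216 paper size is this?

Aspect ratio 648/458 ≈ 1.415 — close to the ISO √2 ≈ 1.414.
In the C-series (envelope sizes, between A and B): C2 = 458 × 648 mm.

C2 (458 × 648 mm)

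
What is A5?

A0 = 841 × 1189 mm (A0 has area 1 m², aspect 1:√2).
A1: ⌊1189/2⌋ × 841 = 594 × 841 mm
A2: ⌊841/2⌋ × 594 = 420 × 594 mm
A3: ⌊594/2⌋ × 420 = 297 × 420 mm
A4: ⌊420/2⌋ × 297 = 210 × 297 mm
A5: ⌊297/2⌋ × 210 = 148 × 210 mm

148 × 210 mm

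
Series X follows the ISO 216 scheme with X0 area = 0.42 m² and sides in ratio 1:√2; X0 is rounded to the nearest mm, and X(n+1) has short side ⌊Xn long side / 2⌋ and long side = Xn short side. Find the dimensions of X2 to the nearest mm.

272 × 385 mm

Let X0's short side be w mm. w · w√2 = 0.42 m² = 420,000 mm², so w ≈ 545.0 mm and w√2 ≈ 770.7 mm → X0 = 545 × 771 mm.
X1: ⌊771/2⌋ × 545 = 385 × 545 mm
X2: ⌊545/2⌋ × 385 = 272 × 385 mm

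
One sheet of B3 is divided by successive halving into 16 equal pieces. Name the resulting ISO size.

B7

16 = 2^4, so 4 halving steps.
B3 → B4 → … → B7 after 4 steps.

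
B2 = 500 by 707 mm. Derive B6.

125 × 176 mm

B3: ⌊707/2⌋ × 500 = 353 × 500 mm
B4: ⌊500/2⌋ × 353 = 250 × 353 mm
B5: ⌊353/2⌋ × 250 = 176 × 250 mm
B6: ⌊250/2⌋ × 176 = 125 × 176 mm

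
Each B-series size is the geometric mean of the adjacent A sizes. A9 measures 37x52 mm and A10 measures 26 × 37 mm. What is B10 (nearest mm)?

Short side: √(37 · 26) = √962 ≈ 31.0 → 31 mm
Long side: √(52 · 37) = √1924 ≈ 43.9 → 44 mm

31 × 44 mm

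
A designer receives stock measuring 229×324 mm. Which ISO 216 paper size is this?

C4 (229 × 324 mm)

Aspect ratio 324/229 ≈ 1.415 — close to the ISO √2 ≈ 1.414.
In the C-series (envelope sizes, between A and B): C4 = 229 × 324 mm.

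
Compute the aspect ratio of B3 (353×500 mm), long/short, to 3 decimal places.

500 / 353 = 1.416
ISO 216 targets √2 ≈ 1.414; the +0.002 deviation is from mm rounding.

1.416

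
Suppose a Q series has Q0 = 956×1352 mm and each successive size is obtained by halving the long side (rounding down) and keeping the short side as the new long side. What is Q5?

Q1: ⌊1352/2⌋ × 956 = 676 × 956 mm
Q2: ⌊956/2⌋ × 676 = 478 × 676 mm
Q3: ⌊676/2⌋ × 478 = 338 × 478 mm
Q4: ⌊478/2⌋ × 338 = 239 × 338 mm
Q5: ⌊338/2⌋ × 239 = 169 × 239 mm

169 × 239 mm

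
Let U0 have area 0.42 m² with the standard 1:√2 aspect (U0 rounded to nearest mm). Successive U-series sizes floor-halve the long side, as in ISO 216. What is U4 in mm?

Let U0's short side be w mm. w · w√2 = 0.42 m² = 420,000 mm², so w ≈ 545.0 mm and w√2 ≈ 770.7 mm → U0 = 545 × 771 mm.
U1: ⌊771/2⌋ × 545 = 385 × 545 mm
U2: ⌊545/2⌋ × 385 = 272 × 385 mm
U3: ⌊385/2⌋ × 272 = 192 × 272 mm
U4: ⌊272/2⌋ × 192 = 136 × 192 mm

136 × 192 mm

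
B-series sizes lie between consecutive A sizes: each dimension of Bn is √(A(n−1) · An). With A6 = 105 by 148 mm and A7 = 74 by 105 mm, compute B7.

Short side: √(105 · 74) = √7770 ≈ 88.1 → 88 mm
Long side: √(148 · 105) = √15540 ≈ 124.7 → 125 mm

88 × 125 mm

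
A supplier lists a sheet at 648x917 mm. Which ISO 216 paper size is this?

Aspect ratio 917/648 ≈ 1.415 — close to the ISO √2 ≈ 1.414.
In the C-series (envelope sizes, between A and B): C1 = 648 × 917 mm.

C1 (648 × 917 mm)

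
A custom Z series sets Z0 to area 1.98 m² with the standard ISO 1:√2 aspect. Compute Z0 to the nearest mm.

1183 × 1673 mm

Let the short side be w mm. Then w · w√2 = 1.98 m² = 1,980,000 mm².
w² = 1,980,000/√2, so w ≈ 1183.2 mm; long side = w√2 ≈ 1673.4 mm.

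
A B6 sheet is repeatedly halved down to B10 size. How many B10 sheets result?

16

B6 = 125 × 176 mm; B10 = 31 × 44 mm.
Each halving step doubles the count; 4 steps from B6 to B10.
2^4 = 16.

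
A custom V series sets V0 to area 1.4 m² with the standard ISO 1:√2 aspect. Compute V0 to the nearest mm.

Let the short side be w mm. Then w · w√2 = 1.4 m² = 1,400,000 mm².
w² = 1,400,000/√2, so w ≈ 995.0 mm; long side = w√2 ≈ 1407.1 mm.

995 × 1407 mm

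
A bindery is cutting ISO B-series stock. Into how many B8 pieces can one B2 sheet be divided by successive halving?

64

Each ISO step halves the sheet: 1 × B2 → 2 × B3 → 4 × B4 → 8 × B5 → …
From B2 to B8 is 6 halving steps: 2^6 = 64.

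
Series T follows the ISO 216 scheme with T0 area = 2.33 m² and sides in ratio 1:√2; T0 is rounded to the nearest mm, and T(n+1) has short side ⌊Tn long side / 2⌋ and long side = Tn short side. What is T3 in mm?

Let T0's short side be w mm. w · w√2 = 2.33 m² = 2,330,000 mm², so w ≈ 1283.6 mm and w√2 ≈ 1815.2 mm → T0 = 1284 × 1815 mm.
T1: ⌊1815/2⌋ × 1284 = 907 × 1284 mm
T2: ⌊1284/2⌋ × 907 = 642 × 907 mm
T3: ⌊907/2⌋ × 642 = 453 × 642 mm

453 × 642 mm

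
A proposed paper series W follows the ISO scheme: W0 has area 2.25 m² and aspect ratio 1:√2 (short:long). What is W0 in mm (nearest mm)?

Let the short side be w mm. Then w · w√2 = 2.25 m² = 2,250,000 mm².
w² = 2,250,000/√2, so w ≈ 1261.3 mm; long side = w√2 ≈ 1783.8 mm.

1261 × 1784 mm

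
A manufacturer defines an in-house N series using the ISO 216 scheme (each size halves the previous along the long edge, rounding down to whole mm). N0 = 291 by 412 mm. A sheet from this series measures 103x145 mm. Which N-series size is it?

N3

N0: 291 × 412 mm
N1: 206 × 291 mm
N2: 145 × 206 mm
N3: 103 × 145 mm
N4: 72 × 103 mm
→ matches N3.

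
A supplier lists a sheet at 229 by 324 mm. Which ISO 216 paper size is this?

Aspect ratio 324/229 ≈ 1.415 — close to the ISO √2 ≈ 1.414.
In the C-series (envelope sizes, between A and B): C4 = 229 × 324 mm.

C4 (229 × 324 mm)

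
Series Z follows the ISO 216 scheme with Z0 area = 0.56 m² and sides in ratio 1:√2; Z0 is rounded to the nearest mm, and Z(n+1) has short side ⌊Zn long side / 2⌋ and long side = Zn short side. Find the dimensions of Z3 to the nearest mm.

Let Z0's short side be w mm. w · w√2 = 0.56 m² = 560,000 mm², so w ≈ 629.3 mm and w√2 ≈ 889.9 mm → Z0 = 629 × 890 mm.
Z1: ⌊890/2⌋ × 629 = 445 × 629 mm
Z2: ⌊629/2⌋ × 445 = 314 × 445 mm
Z3: ⌊445/2⌋ × 314 = 222 × 314 mm

222 × 314 mm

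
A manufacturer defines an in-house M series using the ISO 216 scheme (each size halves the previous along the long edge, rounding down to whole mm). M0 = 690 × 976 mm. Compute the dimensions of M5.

122 × 172 mm

M1 = 488 × 690 mm (from M0 by 1 halving).
M2: ⌊690/2⌋ × 488 = 345 × 488 mm
M3: ⌊488/2⌋ × 345 = 244 × 345 mm
M4: ⌊345/2⌋ × 244 = 172 × 244 mm
M5: ⌊244/2⌋ × 172 = 122 × 172 mm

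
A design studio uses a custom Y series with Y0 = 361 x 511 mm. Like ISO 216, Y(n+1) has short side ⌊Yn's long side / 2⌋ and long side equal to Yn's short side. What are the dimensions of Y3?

127 × 180 mm

Y1: ⌊511/2⌋ × 361 = 255 × 361 mm
Y2: ⌊361/2⌋ × 255 = 180 × 255 mm
Y3: ⌊255/2⌋ × 180 = 127 × 180 mm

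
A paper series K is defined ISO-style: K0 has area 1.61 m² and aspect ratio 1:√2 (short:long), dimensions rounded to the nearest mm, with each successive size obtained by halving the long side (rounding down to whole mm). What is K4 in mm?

266 × 377 mm

Let K0's short side be w mm. w · w√2 = 1.61 m² = 1,610,000 mm², so w ≈ 1067.0 mm and w√2 ≈ 1508.9 mm → K0 = 1067 × 1509 mm.
K1: ⌊1509/2⌋ × 1067 = 754 × 1067 mm
K2: ⌊1067/2⌋ × 754 = 533 × 754 mm
K3: ⌊754/2⌋ × 533 = 377 × 533 mm
K4: ⌊533/2⌋ × 377 = 266 × 377 mm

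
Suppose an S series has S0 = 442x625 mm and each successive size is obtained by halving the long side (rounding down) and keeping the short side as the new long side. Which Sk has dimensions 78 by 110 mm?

S5

S0: 442 × 625 mm
S1: 312 × 442 mm
S2: 221 × 312 mm
S3: 156 × 221 mm
S4: 110 × 156 mm
S5: 78 × 110 mm
S6: 55 × 78 mm
→ matches S5.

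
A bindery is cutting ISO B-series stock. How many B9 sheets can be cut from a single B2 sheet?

128

B2 = 500 × 707 mm; B9 = 44 × 62 mm.
Each halving step doubles the count; 7 steps from B2 to B9.
2^7 = 128.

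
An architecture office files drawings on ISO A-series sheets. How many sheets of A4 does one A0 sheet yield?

16

Each ISO step halves the sheet: 1 × A0 → 2 × A1 → 4 × A2 → 8 × A3 → …
From A0 to A4 is 4 halving steps: 2^4 = 16.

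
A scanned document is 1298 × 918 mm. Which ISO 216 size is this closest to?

Aspect ratio 1298/918 ≈ 1.414 — close to the ISO √2 ≈ 1.414.
In the C-series (envelope sizes, between A and B): C0 = 917 × 1297 mm.
Off by 2 mm total — nearest standard size.

C0 (917 × 1297 mm)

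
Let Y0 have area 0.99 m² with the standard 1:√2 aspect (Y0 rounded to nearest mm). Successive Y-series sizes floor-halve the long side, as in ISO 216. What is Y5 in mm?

Let Y0's short side be w mm. w · w√2 = 0.99 m² = 990,000 mm², so w ≈ 836.7 mm and w√2 ≈ 1183.2 mm → Y0 = 837 × 1183 mm.
Y1: ⌊1183/2⌋ × 837 = 591 × 837 mm
Y2: ⌊837/2⌋ × 591 = 418 × 591 mm
Y3: ⌊591/2⌋ × 418 = 295 × 418 mm
Y4: ⌊418/2⌋ × 295 = 209 × 295 mm
Y5: ⌊295/2⌋ × 209 = 147 × 209 mm

147 × 209 mm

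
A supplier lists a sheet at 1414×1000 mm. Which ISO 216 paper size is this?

Aspect ratio 1414/1000 ≈ 1.414 — close to the ISO √2 ≈ 1.414.
In the B-series (B0 = 1000 × 1414 mm): B0 = 1000 × 1414 mm.

B0 (1000 × 1414 mm)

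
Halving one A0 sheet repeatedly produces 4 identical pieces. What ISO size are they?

4 = 2^2, so 2 halving steps.
A0 → A1 → … → A2 after 2 steps.

A2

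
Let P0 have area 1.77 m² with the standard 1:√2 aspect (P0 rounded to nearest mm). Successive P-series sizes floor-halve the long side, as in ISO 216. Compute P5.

Let P0's short side be w mm. w · w√2 = 1.77 m² = 1,770,000 mm², so w ≈ 1118.7 mm and w√2 ≈ 1582.1 mm → P0 = 1119 × 1582 mm.
P1: ⌊1582/2⌋ × 1119 = 791 × 1119 mm
P2: ⌊1119/2⌋ × 791 = 559 × 791 mm
P3: ⌊791/2⌋ × 559 = 395 × 559 mm
P4: ⌊559/2⌋ × 395 = 279 × 395 mm
P5: ⌊395/2⌋ × 279 = 197 × 279 mm

197 × 279 mm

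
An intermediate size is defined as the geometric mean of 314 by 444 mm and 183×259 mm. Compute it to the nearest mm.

240 × 339 mm

Short side: √(314 · 183) = √57462 ≈ 239.7 → 240 mm
Long side: √(444 · 259) = √114996 ≈ 339.1 → 339 mm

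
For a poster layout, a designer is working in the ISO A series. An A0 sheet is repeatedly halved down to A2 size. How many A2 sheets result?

4

Each ISO step halves the sheet: 1 × A0 → 2 × A1 → 4 × A2
From A0 to A2 is 2 halving steps: 2^2 = 4.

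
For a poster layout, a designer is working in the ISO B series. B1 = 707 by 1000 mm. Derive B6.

B2: ⌊1000/2⌋ × 707 = 500 × 707 mm
B3: ⌊707/2⌋ × 500 = 353 × 500 mm
B4: ⌊500/2⌋ × 353 = 250 × 353 mm
B5: ⌊353/2⌋ × 250 = 176 × 250 mm
B6: ⌊250/2⌋ × 176 = 125 × 176 mm

125 × 176 mm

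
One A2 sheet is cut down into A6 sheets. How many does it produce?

A2 = 420 × 594 mm; A6 = 105 × 148 mm.
Each halving step doubles the count; 4 steps from A2 to A6.
2^4 = 16.

16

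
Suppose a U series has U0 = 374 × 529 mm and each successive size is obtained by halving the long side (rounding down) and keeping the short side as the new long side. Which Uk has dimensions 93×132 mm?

U0: 374 × 529 mm
U1: 264 × 374 mm
U2: 187 × 264 mm
U3: 132 × 187 mm
U4: 93 × 132 mm
U5: 66 × 93 mm
→ matches U4.

U4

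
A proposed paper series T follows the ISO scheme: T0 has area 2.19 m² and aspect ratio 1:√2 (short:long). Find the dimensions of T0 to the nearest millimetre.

1244 × 1760 mm

Let the short side be w mm. Then w · w√2 = 2.19 m² = 2,190,000 mm².
w² = 2,190,000/√2, so w ≈ 1244.4 mm; long side = w√2 ≈ 1759.9 mm.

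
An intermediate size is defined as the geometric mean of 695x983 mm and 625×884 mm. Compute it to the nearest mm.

Short side: √(695 · 625) = √434375 ≈ 659.1 → 659 mm
Long side: √(983 · 884) = √868972 ≈ 932.2 → 932 mm

659 × 932 mm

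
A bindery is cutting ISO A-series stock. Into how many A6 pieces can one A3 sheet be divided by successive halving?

8

A3 = 297 × 420 mm; A6 = 105 × 148 mm.
Each halving step doubles the count; 3 steps from A3 to A6.
2^3 = 8.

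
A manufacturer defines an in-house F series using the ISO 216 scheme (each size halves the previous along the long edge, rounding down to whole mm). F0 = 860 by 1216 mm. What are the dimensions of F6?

107 × 152 mm

F1 = 608 × 860 mm (from F0 by 1 halving).
F2: ⌊860/2⌋ × 608 = 430 × 608 mm
F3: ⌊608/2⌋ × 430 = 304 × 430 mm
F4: ⌊430/2⌋ × 304 = 215 × 304 mm
F5: ⌊304/2⌋ × 215 = 152 × 215 mm
F6: ⌊215/2⌋ × 152 = 107 × 152 mm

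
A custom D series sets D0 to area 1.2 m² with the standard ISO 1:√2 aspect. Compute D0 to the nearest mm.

921 × 1303 mm

Let the short side be w mm. Then w · w√2 = 1.2 m² = 1,200,000 mm².
w² = 1,200,000/√2, so w ≈ 921.2 mm; long side = w√2 ≈ 1302.7 mm.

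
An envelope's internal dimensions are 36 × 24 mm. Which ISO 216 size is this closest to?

A10 (26 × 37 mm)

Aspect ratio 36/24 ≈ 1.500 (ISO target is √2 ≈ 1.414).
In the A-series (A0 area = 1 m²): A10 = 26 × 37 mm.
Off by 3 mm total — nearest standard size.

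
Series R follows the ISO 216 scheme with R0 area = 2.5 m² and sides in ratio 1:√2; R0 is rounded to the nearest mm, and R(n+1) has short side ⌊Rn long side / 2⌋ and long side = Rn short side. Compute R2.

665 × 940 mm

Let R0's short side be w mm. w · w√2 = 2.5 m² = 2,500,000 mm², so w ≈ 1329.6 mm and w√2 ≈ 1880.3 mm → R0 = 1330 × 1880 mm.
R1: ⌊1880/2⌋ × 1330 = 940 × 1330 mm
R2: ⌊1330/2⌋ × 940 = 665 × 940 mm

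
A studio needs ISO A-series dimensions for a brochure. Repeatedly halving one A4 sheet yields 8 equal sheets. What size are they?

8 = 2^3, so 3 halving steps.
A4 → A5 → … → A7 after 3 steps.

A7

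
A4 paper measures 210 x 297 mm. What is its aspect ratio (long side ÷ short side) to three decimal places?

297 / 210 = 1.414
Matches √2 ≈ 1.414 — the ISO 216 defining ratio.

1.414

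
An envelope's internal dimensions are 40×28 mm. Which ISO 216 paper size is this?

C10 (28 × 40 mm)

Aspect ratio 40/28 ≈ 1.429 — close to the ISO √2 ≈ 1.414.
In the C-series (envelope sizes, between A and B): C10 = 28 × 40 mm.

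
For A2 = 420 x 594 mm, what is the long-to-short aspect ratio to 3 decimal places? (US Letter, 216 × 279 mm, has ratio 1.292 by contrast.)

594 / 420 = 1.414
Matches √2 ≈ 1.414 — the ISO 216 defining ratio.

1.414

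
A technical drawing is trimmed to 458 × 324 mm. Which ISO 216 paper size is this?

Aspect ratio 458/324 ≈ 1.414 — close to the ISO √2 ≈ 1.414.
In the C-series (envelope sizes, between A and B): C3 = 324 × 458 mm.

C3 (324 × 458 mm)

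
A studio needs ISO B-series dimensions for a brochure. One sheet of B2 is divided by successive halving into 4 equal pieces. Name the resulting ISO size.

4 = 2^2, so 2 halving steps.
B2 → B3 → … → B4 after 2 steps.

B4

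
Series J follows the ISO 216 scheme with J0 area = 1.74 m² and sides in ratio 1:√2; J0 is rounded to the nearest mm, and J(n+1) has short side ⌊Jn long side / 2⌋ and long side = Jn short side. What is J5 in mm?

196 × 277 mm

Let J0's short side be w mm. w · w√2 = 1.74 m² = 1,740,000 mm², so w ≈ 1109.2 mm and w√2 ≈ 1568.7 mm → J0 = 1109 × 1569 mm.
J1: ⌊1569/2⌋ × 1109 = 784 × 1109 mm
J2: ⌊1109/2⌋ × 784 = 554 × 784 mm
J3: ⌊784/2⌋ × 554 = 392 × 554 mm
J4: ⌊554/2⌋ × 392 = 277 × 392 mm
J5: ⌊392/2⌋ × 277 = 196 × 277 mm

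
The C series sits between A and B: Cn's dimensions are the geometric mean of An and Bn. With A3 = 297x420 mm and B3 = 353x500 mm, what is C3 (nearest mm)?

Short side: √(297 · 353) = √104841 ≈ 323.8 → 324 mm
Long side: √(420 · 500) = √210000 ≈ 458.3 → 458 mm

324 × 458 mm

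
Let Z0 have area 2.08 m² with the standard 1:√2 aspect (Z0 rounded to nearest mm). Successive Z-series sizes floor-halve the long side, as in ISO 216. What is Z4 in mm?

Let Z0's short side be w mm. w · w√2 = 2.08 m² = 2,080,000 mm², so w ≈ 1212.8 mm and w√2 ≈ 1715.1 mm → Z0 = 1213 × 1715 mm.
Z1: ⌊1715/2⌋ × 1213 = 857 × 1213 mm
Z2: ⌊1213/2⌋ × 857 = 606 × 857 mm
Z3: ⌊857/2⌋ × 606 = 428 × 606 mm
Z4: ⌊606/2⌋ × 428 = 303 × 428 mm

303 × 428 mm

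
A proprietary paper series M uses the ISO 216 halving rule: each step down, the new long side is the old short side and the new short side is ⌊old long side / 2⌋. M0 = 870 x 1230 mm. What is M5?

M1: ⌊1230/2⌋ × 870 = 615 × 870 mm
M2: ⌊870/2⌋ × 615 = 435 × 615 mm
M3: ⌊615/2⌋ × 435 = 307 × 435 mm
M4: ⌊435/2⌋ × 307 = 217 × 307 mm
M5: ⌊307/2⌋ × 217 = 153 × 217 mm

153 × 217 mm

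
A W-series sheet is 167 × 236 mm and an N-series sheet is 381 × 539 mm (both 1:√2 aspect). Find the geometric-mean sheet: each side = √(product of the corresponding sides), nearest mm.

252 × 357 mm

Short side: √(167 · 381) = √63627 ≈ 252.2 → 252 mm
Long side: √(236 · 539) = √127204 ≈ 356.7 → 357 mm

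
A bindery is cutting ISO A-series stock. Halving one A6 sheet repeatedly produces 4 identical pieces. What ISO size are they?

A8

4 = 2^2, so 2 halving steps.
A6 → A7 → … → A8 after 2 steps.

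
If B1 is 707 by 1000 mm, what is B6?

125 × 176 mm

B2: ⌊1000/2⌋ × 707 = 500 × 707 mm
B3: ⌊707/2⌋ × 500 = 353 × 500 mm
B4: ⌊500/2⌋ × 353 = 250 × 353 mm
B5: ⌊353/2⌋ × 250 = 176 × 250 mm
B6: ⌊250/2⌋ × 176 = 125 × 176 mm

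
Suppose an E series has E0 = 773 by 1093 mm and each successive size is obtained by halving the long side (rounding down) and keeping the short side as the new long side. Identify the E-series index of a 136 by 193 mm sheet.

E0: 773 × 1093 mm
E1: 546 × 773 mm
E2: 386 × 546 mm
E3: 273 × 386 mm
E4: 193 × 273 mm
E5: 136 × 193 mm
E6: 96 × 136 mm
→ matches E5.

E5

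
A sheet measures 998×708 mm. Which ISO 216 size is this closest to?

B1 (707 × 1000 mm)

Aspect ratio 998/708 ≈ 1.410 — close to the ISO √2 ≈ 1.414.
In the B-series (B0 = 1000 × 1414 mm): B1 = 707 × 1000 mm.
Off by 3 mm total — nearest standard size.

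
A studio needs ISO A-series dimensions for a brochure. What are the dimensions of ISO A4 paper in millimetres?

A0 = 841 × 1189 mm (A0 has area 1 m², aspect 1:√2).
A1: ⌊1189/2⌋ × 841 = 594 × 841 mm
A2: ⌊841/2⌋ × 594 = 420 × 594 mm
A3: ⌊594/2⌋ × 420 = 297 × 420 mm
A4: ⌊420/2⌋ × 297 = 210 × 297 mm

210 × 297 mm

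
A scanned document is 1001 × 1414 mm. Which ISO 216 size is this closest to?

Aspect ratio 1414/1001 ≈ 1.413 — close to the ISO √2 ≈ 1.414.
In the B-series (B0 = 1000 × 1414 mm): B0 = 1000 × 1414 mm.
Off by 1 mm total — nearest standard size.

B0 (1000 × 1414 mm)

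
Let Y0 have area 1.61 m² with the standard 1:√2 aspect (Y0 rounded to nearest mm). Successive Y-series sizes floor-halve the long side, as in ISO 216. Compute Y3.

377 × 533 mm

Let Y0's short side be w mm. w · w√2 = 1.61 m² = 1,610,000 mm², so w ≈ 1067.0 mm and w√2 ≈ 1508.9 mm → Y0 = 1067 × 1509 mm.
Y1: ⌊1509/2⌋ × 1067 = 754 × 1067 mm
Y2: ⌊1067/2⌋ × 754 = 533 × 754 mm
Y3: ⌊754/2⌋ × 533 = 377 × 533 mm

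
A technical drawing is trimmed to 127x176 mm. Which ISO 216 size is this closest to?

B6 (125 × 176 mm)

Aspect ratio 176/127 ≈ 1.386 (ISO target is √2 ≈ 1.414).
In the B-series (B0 = 1000 × 1414 mm): B6 = 125 × 176 mm.
Off by 2 mm total — nearest standard size.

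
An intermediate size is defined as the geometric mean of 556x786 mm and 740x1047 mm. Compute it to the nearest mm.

641 × 907 mm

Short side: √(556 · 740) = √411440 ≈ 641.4 → 641 mm
Long side: √(786 · 1047) = √822942 ≈ 907.2 → 907 mm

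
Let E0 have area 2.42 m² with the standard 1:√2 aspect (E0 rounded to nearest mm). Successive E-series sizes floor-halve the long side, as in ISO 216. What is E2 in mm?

654 × 925 mm

Let E0's short side be w mm. w · w√2 = 2.42 m² = 2,420,000 mm², so w ≈ 1308.1 mm and w√2 ≈ 1850.0 mm → E0 = 1308 × 1850 mm.
E1: ⌊1850/2⌋ × 1308 = 925 × 1308 mm
E2: ⌊1308/2⌋ × 925 = 654 × 925 mm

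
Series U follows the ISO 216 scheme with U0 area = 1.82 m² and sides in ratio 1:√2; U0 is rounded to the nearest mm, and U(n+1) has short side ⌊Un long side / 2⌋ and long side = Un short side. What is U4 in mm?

283 × 401 mm

Let U0's short side be w mm. w · w√2 = 1.82 m² = 1,820,000 mm², so w ≈ 1134.4 mm and w√2 ≈ 1604.3 mm → U0 = 1134 × 1604 mm.
U1: ⌊1604/2⌋ × 1134 = 802 × 1134 mm
U2: ⌊1134/2⌋ × 802 = 567 × 802 mm
U3: ⌊802/2⌋ × 567 = 401 × 567 mm
U4: ⌊567/2⌋ × 401 = 283 × 401 mm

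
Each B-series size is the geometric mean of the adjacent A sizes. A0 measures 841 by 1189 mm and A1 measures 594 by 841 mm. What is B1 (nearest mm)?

Short side: √(841 · 594) = √499554 ≈ 706.8 → 707 mm
Long side: √(1189 · 841) = √999949 ≈ 1000.0 → 1000 mm

707 × 1000 mm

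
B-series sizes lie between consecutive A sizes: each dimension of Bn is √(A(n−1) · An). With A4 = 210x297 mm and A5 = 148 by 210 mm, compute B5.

176 × 250 mm

Short side: √(210 · 148) = √31080 ≈ 176.3 → 176 mm
Long side: √(297 · 210) = √62370 ≈ 249.7 → 250 mm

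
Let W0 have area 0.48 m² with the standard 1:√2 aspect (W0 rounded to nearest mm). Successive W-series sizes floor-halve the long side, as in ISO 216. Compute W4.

145 × 206 mm

Let W0's short side be w mm. w · w√2 = 0.48 m² = 480,000 mm², so w ≈ 582.6 mm and w√2 ≈ 823.9 mm → W0 = 583 × 824 mm.
W1: ⌊824/2⌋ × 583 = 412 × 583 mm
W2: ⌊583/2⌋ × 412 = 291 × 412 mm
W3: ⌊412/2⌋ × 291 = 206 × 291 mm
W4: ⌊291/2⌋ × 206 = 145 × 206 mm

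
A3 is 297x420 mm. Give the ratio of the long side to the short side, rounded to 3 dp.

420 / 297 = 1.414
Matches √2 ≈ 1.414 — the ISO 216 defining ratio.

1.414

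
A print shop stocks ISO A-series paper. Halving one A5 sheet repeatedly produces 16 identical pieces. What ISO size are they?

16 = 2^4, so 4 halving steps.
A5 → A6 → … → A9 after 4 steps.

A9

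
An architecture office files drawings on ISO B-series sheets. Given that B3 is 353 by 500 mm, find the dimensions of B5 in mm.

B4: ⌊500/2⌋ × 353 = 250 × 353 mm
B5: ⌊353/2⌋ × 250 = 176 × 250 mm

176 × 250 mm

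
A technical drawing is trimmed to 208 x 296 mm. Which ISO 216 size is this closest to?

A4 (210 × 297 mm)

Aspect ratio 296/208 ≈ 1.423 — close to the ISO √2 ≈ 1.414.
In the A-series (A0 area = 1 m²): A4 = 210 × 297 mm.
Off by 3 mm total — nearest standard size.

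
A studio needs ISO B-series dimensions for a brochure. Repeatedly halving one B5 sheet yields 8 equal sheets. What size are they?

8 = 2^3, so 3 halving steps.
B5 → B6 → … → B8 after 3 steps.

B8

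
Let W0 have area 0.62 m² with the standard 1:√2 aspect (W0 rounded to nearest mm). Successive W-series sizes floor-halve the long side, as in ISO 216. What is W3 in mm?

234 × 331 mm

Let W0's short side be w mm. w · w√2 = 0.62 m² = 620,000 mm², so w ≈ 662.1 mm and w√2 ≈ 936.4 mm → W0 = 662 × 936 mm.
W1: ⌊936/2⌋ × 662 = 468 × 662 mm
W2: ⌊662/2⌋ × 468 = 331 × 468 mm
W3: ⌊468/2⌋ × 331 = 234 × 331 mm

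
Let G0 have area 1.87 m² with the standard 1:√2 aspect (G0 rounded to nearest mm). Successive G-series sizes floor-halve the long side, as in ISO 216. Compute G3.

Let G0's short side be w mm. w · w√2 = 1.87 m² = 1,870,000 mm², so w ≈ 1149.9 mm and w√2 ≈ 1626.2 mm → G0 = 1150 × 1626 mm.
G1: ⌊1626/2⌋ × 1150 = 813 × 1150 mm
G2: ⌊1150/2⌋ × 813 = 575 × 813 mm
G3: ⌊813/2⌋ × 575 = 406 × 575 mm

406 × 575 mm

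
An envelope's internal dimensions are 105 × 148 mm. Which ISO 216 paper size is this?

A6 (105 × 148 mm)

Aspect ratio 148/105 ≈ 1.410 — close to the ISO √2 ≈ 1.414.
In the A-series (A0 area = 1 m²): A6 = 105 × 148 mm.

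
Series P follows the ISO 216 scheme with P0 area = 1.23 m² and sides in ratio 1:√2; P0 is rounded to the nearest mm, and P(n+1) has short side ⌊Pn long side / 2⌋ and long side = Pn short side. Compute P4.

Let P0's short side be w mm. w · w√2 = 1.23 m² = 1,230,000 mm², so w ≈ 932.6 mm and w√2 ≈ 1318.9 mm → P0 = 933 × 1319 mm.
P1: ⌊1319/2⌋ × 933 = 659 × 933 mm
P2: ⌊933/2⌋ × 659 = 466 × 659 mm
P3: ⌊659/2⌋ × 466 = 329 × 466 mm
P4: ⌊466/2⌋ × 329 = 233 × 329 mm

233 × 329 mm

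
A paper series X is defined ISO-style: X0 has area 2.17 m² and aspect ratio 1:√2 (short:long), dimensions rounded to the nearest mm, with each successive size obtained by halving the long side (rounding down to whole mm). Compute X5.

Let X0's short side be w mm. w · w√2 = 2.17 m² = 2,170,000 mm², so w ≈ 1238.7 mm and w√2 ≈ 1751.8 mm → X0 = 1239 × 1752 mm.
X1: ⌊1752/2⌋ × 1239 = 876 × 1239 mm
X2: ⌊1239/2⌋ × 876 = 619 × 876 mm
X3: ⌊876/2⌋ × 619 = 438 × 619 mm
X4: ⌊619/2⌋ × 438 = 309 × 438 mm
X5: ⌊438/2⌋ × 309 = 219 × 309 mm

219 × 309 mm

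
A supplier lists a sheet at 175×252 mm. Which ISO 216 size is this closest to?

B5 (176 × 250 mm)

Aspect ratio 252/175 ≈ 1.440 (ISO target is √2 ≈ 1.414).
In the B-series (B0 = 1000 × 1414 mm): B5 = 176 × 250 mm.
Off by 3 mm total — nearest standard size.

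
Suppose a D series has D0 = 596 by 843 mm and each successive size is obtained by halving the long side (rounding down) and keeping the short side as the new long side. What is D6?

D1 = 421 × 596 mm (from D0 by 1 halving).
D2: ⌊596/2⌋ × 421 = 298 × 421 mm
D3: ⌊421/2⌋ × 298 = 210 × 298 mm
D4: ⌊298/2⌋ × 210 = 149 × 210 mm
D5: ⌊210/2⌋ × 149 = 105 × 149 mm
D6: ⌊149/2⌋ × 105 = 74 × 105 mm

74 × 105 mm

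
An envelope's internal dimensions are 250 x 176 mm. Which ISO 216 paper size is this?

Aspect ratio 250/176 ≈ 1.420 — close to the ISO √2 ≈ 1.414.
In the B-series (B0 = 1000 × 1414 mm): B5 = 176 × 250 mm.

B5 (176 × 250 mm)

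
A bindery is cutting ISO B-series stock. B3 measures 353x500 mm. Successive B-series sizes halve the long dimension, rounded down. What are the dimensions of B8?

B4: ⌊500/2⌋ × 353 = 250 × 353 mm
B5: ⌊353/2⌋ × 250 = 176 × 250 mm
B6: ⌊250/2⌋ × 176 = 125 × 176 mm
B7: ⌊176/2⌋ × 125 = 88 × 125 mm
B8: ⌊125/2⌋ × 88 = 62 × 88 mm

62 × 88 mm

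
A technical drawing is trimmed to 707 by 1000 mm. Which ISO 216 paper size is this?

Aspect ratio 1000/707 ≈ 1.414 — close to the ISO √2 ≈ 1.414.
In the B-series (B0 = 1000 × 1414 mm): B1 = 707 × 1000 mm.

B1 (707 × 1000 mm)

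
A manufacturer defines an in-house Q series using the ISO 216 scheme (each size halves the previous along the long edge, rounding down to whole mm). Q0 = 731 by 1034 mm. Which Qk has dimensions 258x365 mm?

Q3

Q0: 731 × 1034 mm
Q1: 517 × 731 mm
Q2: 365 × 517 mm
Q3: 258 × 365 mm
Q4: 182 × 258 mm
→ matches Q3.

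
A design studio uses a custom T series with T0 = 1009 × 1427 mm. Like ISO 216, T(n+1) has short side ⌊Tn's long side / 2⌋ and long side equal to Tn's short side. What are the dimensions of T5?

178 × 252 mm

T1: ⌊1427/2⌋ × 1009 = 713 × 1009 mm
T2: ⌊1009/2⌋ × 713 = 504 × 713 mm
T3: ⌊713/2⌋ × 504 = 356 × 504 mm
T4: ⌊504/2⌋ × 356 = 252 × 356 mm
T5: ⌊356/2⌋ × 252 = 178 × 252 mm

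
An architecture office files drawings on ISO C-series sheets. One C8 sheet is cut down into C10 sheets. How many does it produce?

4

C8 = 57 × 81 mm; C10 = 28 × 40 mm.
Each halving step doubles the count; 2 steps from C8 to C10.
2^2 = 4.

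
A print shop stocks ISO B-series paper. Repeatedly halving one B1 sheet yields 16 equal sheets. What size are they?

B5

16 = 2^4, so 4 halving steps.
B1 → B2 → … → B5 after 4 steps.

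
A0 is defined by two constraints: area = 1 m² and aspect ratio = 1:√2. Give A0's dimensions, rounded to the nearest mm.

Let the short side be w mm. Then the long side is w√2 and w · w√2 = 10⁶ mm².
w² = 10⁶/√2, so w = 1000 / 2^(1/4) ≈ 840.9 mm; long side = 1000 · 2^(1/4) ≈ 1189.2 mm.

841 × 1189 mm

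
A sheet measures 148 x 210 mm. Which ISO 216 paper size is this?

Aspect ratio 210/148 ≈ 1.419 — close to the ISO √2 ≈ 1.414.
In the A-series (A0 area = 1 m²): A5 = 148 × 210 mm.

A5 (148 × 210 mm)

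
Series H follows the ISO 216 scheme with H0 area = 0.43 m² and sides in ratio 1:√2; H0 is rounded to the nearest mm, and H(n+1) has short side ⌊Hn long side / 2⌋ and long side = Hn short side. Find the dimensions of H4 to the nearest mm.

Let H0's short side be w mm. w · w√2 = 0.43 m² = 430,000 mm², so w ≈ 551.4 mm and w√2 ≈ 779.8 mm → H0 = 551 × 780 mm.
H1: ⌊780/2⌋ × 551 = 390 × 551 mm
H2: ⌊551/2⌋ × 390 = 275 × 390 mm
H3: ⌊390/2⌋ × 275 = 195 × 275 mm
H4: ⌊275/2⌋ × 195 = 137 × 195 mm

137 × 195 mm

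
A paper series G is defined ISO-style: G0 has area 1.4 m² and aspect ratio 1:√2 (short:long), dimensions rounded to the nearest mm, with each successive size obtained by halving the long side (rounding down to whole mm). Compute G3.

351 × 497 mm

Let G0's short side be w mm. w · w√2 = 1.4 m² = 1,400,000 mm², so w ≈ 995.0 mm and w√2 ≈ 1407.1 mm → G0 = 995 × 1407 mm.
G1: ⌊1407/2⌋ × 995 = 703 × 995 mm
G2: ⌊995/2⌋ × 703 = 497 × 703 mm
G3: ⌊703/2⌋ × 497 = 351 × 497 mm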